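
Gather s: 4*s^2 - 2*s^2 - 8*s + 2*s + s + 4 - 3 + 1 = 2*s^2 - 5*s + 2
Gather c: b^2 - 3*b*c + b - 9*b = b^2 - 3*b*c - 8*b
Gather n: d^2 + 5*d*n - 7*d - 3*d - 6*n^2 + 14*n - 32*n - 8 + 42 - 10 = d^2 - 10*d - 6*n^2 + n*(5*d - 18) + 24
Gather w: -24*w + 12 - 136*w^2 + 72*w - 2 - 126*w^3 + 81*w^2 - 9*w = -126*w^3 - 55*w^2 + 39*w + 10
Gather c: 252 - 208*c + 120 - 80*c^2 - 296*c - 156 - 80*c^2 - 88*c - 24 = -160*c^2 - 592*c + 192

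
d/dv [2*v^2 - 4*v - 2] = 4*v - 4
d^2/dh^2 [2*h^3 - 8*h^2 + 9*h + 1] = 12*h - 16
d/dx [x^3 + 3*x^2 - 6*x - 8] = 3*x^2 + 6*x - 6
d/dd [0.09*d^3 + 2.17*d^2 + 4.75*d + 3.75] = 0.27*d^2 + 4.34*d + 4.75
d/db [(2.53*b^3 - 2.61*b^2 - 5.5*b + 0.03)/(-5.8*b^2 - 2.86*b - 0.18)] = (-14.674*b^4 - 14.4716*b^3 - 25.8016*b^2 + 1.2876*b + 1.0758)/(33.64*b^4 + 33.176*b^3 + 10.2676*b^2 + 1.0296*b + 0.0324)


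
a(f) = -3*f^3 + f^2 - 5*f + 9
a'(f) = -9*f^2 + 2*f - 5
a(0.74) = 4.63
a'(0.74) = -8.45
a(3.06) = -82.89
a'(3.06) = -83.15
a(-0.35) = 11.00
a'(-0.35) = -6.80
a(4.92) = -348.68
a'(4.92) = -213.02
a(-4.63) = 351.35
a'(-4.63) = -207.19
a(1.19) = -0.59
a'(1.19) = -15.36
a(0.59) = 5.78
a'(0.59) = -6.95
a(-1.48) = 28.32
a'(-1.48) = -27.67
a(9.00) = -2142.00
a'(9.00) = -716.00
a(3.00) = -78.00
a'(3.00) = -80.00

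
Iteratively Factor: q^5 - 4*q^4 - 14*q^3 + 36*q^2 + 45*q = (q)*(q^4 - 4*q^3 - 14*q^2 + 36*q + 45) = q*(q + 1)*(q^3 - 5*q^2 - 9*q + 45) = q*(q + 1)*(q + 3)*(q^2 - 8*q + 15) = q*(q - 3)*(q + 1)*(q + 3)*(q - 5)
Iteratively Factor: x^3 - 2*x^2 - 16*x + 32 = (x - 4)*(x^2 + 2*x - 8) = (x - 4)*(x - 2)*(x + 4)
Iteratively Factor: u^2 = (u)*(u)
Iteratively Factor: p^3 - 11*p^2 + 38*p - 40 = (p - 5)*(p^2 - 6*p + 8) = (p - 5)*(p - 4)*(p - 2)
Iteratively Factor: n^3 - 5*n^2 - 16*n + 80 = (n - 4)*(n^2 - n - 20) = (n - 5)*(n - 4)*(n + 4)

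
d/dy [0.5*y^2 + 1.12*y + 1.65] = 1.0*y + 1.12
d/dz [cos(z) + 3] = -sin(z)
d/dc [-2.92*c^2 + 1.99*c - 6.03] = 1.99 - 5.84*c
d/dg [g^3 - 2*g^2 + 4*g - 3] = 3*g^2 - 4*g + 4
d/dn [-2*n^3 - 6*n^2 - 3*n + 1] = -6*n^2 - 12*n - 3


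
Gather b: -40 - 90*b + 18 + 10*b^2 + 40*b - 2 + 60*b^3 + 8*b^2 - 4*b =60*b^3 + 18*b^2 - 54*b - 24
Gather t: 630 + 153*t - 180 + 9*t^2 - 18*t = 9*t^2 + 135*t + 450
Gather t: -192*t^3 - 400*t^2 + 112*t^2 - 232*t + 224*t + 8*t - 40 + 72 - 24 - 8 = -192*t^3 - 288*t^2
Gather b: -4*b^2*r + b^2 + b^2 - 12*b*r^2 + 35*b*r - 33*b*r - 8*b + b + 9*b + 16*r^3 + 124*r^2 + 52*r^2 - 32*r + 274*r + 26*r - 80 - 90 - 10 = b^2*(2 - 4*r) + b*(-12*r^2 + 2*r + 2) + 16*r^3 + 176*r^2 + 268*r - 180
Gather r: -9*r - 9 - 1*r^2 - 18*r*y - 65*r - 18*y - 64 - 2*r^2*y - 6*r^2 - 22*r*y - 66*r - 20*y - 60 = r^2*(-2*y - 7) + r*(-40*y - 140) - 38*y - 133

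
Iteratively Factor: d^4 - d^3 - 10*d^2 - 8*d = (d + 2)*(d^3 - 3*d^2 - 4*d) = (d + 1)*(d + 2)*(d^2 - 4*d) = (d - 4)*(d + 1)*(d + 2)*(d)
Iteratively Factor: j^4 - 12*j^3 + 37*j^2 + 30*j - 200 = (j + 2)*(j^3 - 14*j^2 + 65*j - 100) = (j - 4)*(j + 2)*(j^2 - 10*j + 25) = (j - 5)*(j - 4)*(j + 2)*(j - 5)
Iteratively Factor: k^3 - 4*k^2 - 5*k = (k - 5)*(k^2 + k) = k*(k - 5)*(k + 1)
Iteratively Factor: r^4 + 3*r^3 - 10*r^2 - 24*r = (r)*(r^3 + 3*r^2 - 10*r - 24) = r*(r - 3)*(r^2 + 6*r + 8) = r*(r - 3)*(r + 2)*(r + 4)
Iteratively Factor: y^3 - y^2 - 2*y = (y - 2)*(y^2 + y) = y*(y - 2)*(y + 1)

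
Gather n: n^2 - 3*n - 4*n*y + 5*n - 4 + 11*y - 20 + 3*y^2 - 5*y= n^2 + n*(2 - 4*y) + 3*y^2 + 6*y - 24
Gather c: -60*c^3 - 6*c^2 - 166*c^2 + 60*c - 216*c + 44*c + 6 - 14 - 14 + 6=-60*c^3 - 172*c^2 - 112*c - 16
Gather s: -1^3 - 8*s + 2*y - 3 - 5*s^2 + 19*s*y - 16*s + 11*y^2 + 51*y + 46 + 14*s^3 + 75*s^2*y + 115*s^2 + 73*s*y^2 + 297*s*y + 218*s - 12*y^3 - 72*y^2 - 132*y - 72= 14*s^3 + s^2*(75*y + 110) + s*(73*y^2 + 316*y + 194) - 12*y^3 - 61*y^2 - 79*y - 30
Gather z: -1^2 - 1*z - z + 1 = -2*z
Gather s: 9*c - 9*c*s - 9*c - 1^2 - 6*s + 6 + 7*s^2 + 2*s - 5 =7*s^2 + s*(-9*c - 4)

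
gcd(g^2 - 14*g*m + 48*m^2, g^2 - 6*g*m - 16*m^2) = g - 8*m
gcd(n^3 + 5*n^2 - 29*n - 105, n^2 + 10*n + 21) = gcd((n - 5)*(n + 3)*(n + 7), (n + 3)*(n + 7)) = n^2 + 10*n + 21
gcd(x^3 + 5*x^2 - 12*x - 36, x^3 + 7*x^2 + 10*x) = x + 2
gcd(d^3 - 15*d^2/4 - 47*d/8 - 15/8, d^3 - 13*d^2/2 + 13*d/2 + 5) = d^2 - 9*d/2 - 5/2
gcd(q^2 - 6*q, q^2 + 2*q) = q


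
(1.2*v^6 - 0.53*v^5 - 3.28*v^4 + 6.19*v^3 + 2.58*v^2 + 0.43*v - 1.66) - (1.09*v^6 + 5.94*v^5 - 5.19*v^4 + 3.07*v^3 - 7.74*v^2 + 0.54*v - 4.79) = 0.11*v^6 - 6.47*v^5 + 1.91*v^4 + 3.12*v^3 + 10.32*v^2 - 0.11*v + 3.13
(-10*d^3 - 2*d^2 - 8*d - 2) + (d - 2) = -10*d^3 - 2*d^2 - 7*d - 4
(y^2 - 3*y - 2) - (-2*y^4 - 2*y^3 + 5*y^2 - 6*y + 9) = 2*y^4 + 2*y^3 - 4*y^2 + 3*y - 11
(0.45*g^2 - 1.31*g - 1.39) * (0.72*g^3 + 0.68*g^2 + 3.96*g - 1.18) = 0.324*g^5 - 0.6372*g^4 - 0.1096*g^3 - 6.6638*g^2 - 3.9586*g + 1.6402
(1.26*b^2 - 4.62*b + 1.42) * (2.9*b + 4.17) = 3.654*b^3 - 8.1438*b^2 - 15.1474*b + 5.9214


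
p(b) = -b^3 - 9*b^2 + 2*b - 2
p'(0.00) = 2.00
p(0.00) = -2.00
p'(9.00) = -403.00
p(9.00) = -1442.00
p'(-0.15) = 4.63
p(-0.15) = -2.50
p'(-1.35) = 20.83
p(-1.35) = -18.64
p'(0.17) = -1.15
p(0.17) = -1.93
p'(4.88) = -157.28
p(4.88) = -322.78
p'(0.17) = -1.15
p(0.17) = -1.93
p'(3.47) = -96.58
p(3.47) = -145.21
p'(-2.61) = 28.54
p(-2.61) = -50.75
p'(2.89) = -75.08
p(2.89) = -95.53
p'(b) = -3*b^2 - 18*b + 2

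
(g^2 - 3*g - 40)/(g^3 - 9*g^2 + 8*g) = (g + 5)/(g*(g - 1))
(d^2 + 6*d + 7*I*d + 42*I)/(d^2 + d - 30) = (d + 7*I)/(d - 5)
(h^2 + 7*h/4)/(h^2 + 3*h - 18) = h*(4*h + 7)/(4*(h^2 + 3*h - 18))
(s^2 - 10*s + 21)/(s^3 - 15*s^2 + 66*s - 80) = (s^2 - 10*s + 21)/(s^3 - 15*s^2 + 66*s - 80)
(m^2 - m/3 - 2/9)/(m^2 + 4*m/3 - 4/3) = (m + 1/3)/(m + 2)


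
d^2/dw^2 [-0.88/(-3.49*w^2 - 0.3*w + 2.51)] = (-21.436976*w^2 - 1.84272*w + 0.88*(6.98*w + 0.3)*(13.96*w + 0.6) + 15.417424)/(3.49*w^2 + 0.3*w - 2.51)^3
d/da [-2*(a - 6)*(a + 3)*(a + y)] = -6*a^2 - 4*a*y + 12*a + 6*y + 36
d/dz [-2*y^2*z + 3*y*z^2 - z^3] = -2*y^2 + 6*y*z - 3*z^2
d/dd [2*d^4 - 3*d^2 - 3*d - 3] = 8*d^3 - 6*d - 3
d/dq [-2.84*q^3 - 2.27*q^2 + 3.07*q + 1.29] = -8.52*q^2 - 4.54*q + 3.07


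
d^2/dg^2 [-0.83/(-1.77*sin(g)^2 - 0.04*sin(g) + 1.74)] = (-10.401228*sin(g)^4 - 0.176292*sin(g)^3 + 5.375578*sin(g)^2 + 0.294816*sin(g) + 5.115124)/(1.77*sin(g)^2 + 0.04*sin(g) - 1.74)^3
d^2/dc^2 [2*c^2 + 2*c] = 4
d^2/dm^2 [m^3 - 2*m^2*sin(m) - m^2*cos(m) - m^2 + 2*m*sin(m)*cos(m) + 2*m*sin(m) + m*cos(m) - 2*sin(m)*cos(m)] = 2*m^2*sin(m) + m^2*cos(m) + 2*m*sin(m) - 4*m*sin(2*m) - 9*m*cos(m) + 6*m - 6*sin(m) + 4*sqrt(2)*sin(2*m + pi/4) + 2*cos(m) - 2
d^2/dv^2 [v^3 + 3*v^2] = 6*v + 6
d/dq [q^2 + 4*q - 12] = 2*q + 4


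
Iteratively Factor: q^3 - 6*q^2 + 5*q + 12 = (q - 3)*(q^2 - 3*q - 4) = (q - 4)*(q - 3)*(q + 1)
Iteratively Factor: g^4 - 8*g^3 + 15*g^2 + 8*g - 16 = (g + 1)*(g^3 - 9*g^2 + 24*g - 16) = (g - 1)*(g + 1)*(g^2 - 8*g + 16) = (g - 4)*(g - 1)*(g + 1)*(g - 4)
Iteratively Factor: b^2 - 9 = (b + 3)*(b - 3)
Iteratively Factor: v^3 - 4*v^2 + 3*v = (v)*(v^2 - 4*v + 3) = v*(v - 1)*(v - 3)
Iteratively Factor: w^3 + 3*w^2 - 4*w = (w + 4)*(w^2 - w) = (w - 1)*(w + 4)*(w)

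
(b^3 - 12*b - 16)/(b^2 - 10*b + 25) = (b^3 - 12*b - 16)/(b^2 - 10*b + 25)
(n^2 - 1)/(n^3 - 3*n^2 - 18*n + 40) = (n^2 - 1)/(n^3 - 3*n^2 - 18*n + 40)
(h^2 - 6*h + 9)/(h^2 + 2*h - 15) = (h - 3)/(h + 5)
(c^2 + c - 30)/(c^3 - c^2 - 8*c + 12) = (c^2 + c - 30)/(c^3 - c^2 - 8*c + 12)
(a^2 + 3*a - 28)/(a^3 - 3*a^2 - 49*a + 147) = (a - 4)/(a^2 - 10*a + 21)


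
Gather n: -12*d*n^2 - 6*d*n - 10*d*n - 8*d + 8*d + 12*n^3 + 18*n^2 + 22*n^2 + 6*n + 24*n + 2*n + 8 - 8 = 12*n^3 + n^2*(40 - 12*d) + n*(32 - 16*d)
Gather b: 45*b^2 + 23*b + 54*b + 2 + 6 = 45*b^2 + 77*b + 8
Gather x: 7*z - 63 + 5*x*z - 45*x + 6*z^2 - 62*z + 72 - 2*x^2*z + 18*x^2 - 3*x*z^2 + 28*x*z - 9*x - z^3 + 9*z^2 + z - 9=x^2*(18 - 2*z) + x*(-3*z^2 + 33*z - 54) - z^3 + 15*z^2 - 54*z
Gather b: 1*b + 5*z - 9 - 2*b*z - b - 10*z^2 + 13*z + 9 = -2*b*z - 10*z^2 + 18*z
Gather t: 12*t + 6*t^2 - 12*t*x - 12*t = 6*t^2 - 12*t*x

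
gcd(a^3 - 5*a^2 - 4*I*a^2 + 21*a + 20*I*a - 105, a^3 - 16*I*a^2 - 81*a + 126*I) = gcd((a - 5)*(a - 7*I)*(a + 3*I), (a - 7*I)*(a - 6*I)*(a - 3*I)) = a - 7*I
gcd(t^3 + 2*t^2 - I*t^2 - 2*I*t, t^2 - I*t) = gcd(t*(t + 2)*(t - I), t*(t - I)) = t^2 - I*t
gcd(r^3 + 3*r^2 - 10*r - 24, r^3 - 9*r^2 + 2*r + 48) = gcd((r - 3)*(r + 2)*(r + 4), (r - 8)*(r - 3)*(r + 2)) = r^2 - r - 6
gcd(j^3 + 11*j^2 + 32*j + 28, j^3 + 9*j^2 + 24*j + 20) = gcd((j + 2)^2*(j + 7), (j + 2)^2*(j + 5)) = j^2 + 4*j + 4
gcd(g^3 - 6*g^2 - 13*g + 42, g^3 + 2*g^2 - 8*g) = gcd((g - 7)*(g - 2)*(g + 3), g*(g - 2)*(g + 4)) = g - 2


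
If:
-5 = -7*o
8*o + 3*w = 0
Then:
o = 5/7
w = -40/21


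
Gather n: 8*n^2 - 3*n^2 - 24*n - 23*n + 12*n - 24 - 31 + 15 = 5*n^2 - 35*n - 40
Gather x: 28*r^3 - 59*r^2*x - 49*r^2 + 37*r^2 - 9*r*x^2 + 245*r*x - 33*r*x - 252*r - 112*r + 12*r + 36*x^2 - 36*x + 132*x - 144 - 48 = 28*r^3 - 12*r^2 - 352*r + x^2*(36 - 9*r) + x*(-59*r^2 + 212*r + 96) - 192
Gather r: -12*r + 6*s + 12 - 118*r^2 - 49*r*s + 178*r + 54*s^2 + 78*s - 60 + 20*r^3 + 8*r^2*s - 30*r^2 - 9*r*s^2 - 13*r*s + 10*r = 20*r^3 + r^2*(8*s - 148) + r*(-9*s^2 - 62*s + 176) + 54*s^2 + 84*s - 48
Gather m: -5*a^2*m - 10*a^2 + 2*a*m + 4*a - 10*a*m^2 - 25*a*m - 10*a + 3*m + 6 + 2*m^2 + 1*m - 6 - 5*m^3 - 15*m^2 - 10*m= -10*a^2 - 6*a - 5*m^3 + m^2*(-10*a - 13) + m*(-5*a^2 - 23*a - 6)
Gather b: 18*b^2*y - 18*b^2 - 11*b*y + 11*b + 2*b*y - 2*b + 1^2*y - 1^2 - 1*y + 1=b^2*(18*y - 18) + b*(9 - 9*y)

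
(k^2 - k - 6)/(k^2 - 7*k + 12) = (k + 2)/(k - 4)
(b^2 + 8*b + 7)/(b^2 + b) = (b + 7)/b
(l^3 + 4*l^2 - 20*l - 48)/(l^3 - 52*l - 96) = (l - 4)/(l - 8)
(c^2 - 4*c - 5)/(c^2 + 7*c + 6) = (c - 5)/(c + 6)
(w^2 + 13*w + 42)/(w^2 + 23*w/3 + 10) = 3*(w + 7)/(3*w + 5)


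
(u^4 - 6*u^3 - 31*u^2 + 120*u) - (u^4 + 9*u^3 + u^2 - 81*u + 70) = -15*u^3 - 32*u^2 + 201*u - 70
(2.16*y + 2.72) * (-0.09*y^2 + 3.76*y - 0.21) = -0.1944*y^3 + 7.8768*y^2 + 9.7736*y - 0.5712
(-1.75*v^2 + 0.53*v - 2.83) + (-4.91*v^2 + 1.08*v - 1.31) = -6.66*v^2 + 1.61*v - 4.14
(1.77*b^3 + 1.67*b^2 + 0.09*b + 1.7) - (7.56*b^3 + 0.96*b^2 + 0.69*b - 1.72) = -5.79*b^3 + 0.71*b^2 - 0.6*b + 3.42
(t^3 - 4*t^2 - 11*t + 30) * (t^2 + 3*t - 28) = t^5 - t^4 - 51*t^3 + 109*t^2 + 398*t - 840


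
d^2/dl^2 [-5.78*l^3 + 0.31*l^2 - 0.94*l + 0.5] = 0.62 - 34.68*l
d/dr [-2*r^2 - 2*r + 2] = -4*r - 2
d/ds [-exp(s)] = -exp(s)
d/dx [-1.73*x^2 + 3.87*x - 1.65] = 3.87 - 3.46*x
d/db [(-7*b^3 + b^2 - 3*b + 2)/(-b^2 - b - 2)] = (7*b^4 + 14*b^3 + 38*b^2 + 8)/(b^4 + 2*b^3 + 5*b^2 + 4*b + 4)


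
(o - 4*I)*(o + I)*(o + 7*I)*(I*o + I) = I*o^4 - 4*o^3 + I*o^3 - 4*o^2 + 25*I*o^2 - 28*o + 25*I*o - 28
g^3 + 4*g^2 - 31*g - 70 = (g - 5)*(g + 2)*(g + 7)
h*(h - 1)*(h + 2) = h^3 + h^2 - 2*h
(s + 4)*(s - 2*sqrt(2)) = s^2 - 2*sqrt(2)*s + 4*s - 8*sqrt(2)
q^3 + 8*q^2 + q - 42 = (q - 2)*(q + 3)*(q + 7)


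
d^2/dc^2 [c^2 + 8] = 2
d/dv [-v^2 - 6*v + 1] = -2*v - 6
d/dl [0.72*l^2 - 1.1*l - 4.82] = 1.44*l - 1.1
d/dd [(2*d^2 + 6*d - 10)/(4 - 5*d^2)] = 6*(5*d^2 - 14*d + 4)/(25*d^4 - 40*d^2 + 16)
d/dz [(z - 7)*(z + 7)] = 2*z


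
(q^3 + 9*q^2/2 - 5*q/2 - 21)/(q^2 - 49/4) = 2*(q^2 + q - 6)/(2*q - 7)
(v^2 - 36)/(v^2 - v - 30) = (v + 6)/(v + 5)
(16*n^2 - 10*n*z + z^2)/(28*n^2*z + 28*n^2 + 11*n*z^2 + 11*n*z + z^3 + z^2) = (16*n^2 - 10*n*z + z^2)/(28*n^2*z + 28*n^2 + 11*n*z^2 + 11*n*z + z^3 + z^2)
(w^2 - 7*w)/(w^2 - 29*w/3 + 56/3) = 3*w/(3*w - 8)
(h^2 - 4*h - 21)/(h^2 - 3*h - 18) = (h - 7)/(h - 6)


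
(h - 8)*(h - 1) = h^2 - 9*h + 8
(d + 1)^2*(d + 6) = d^3 + 8*d^2 + 13*d + 6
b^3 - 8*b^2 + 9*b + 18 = (b - 6)*(b - 3)*(b + 1)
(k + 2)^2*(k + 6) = k^3 + 10*k^2 + 28*k + 24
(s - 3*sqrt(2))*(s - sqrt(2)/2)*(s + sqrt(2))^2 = s^4 - 3*sqrt(2)*s^3/2 - 9*s^2 - sqrt(2)*s + 6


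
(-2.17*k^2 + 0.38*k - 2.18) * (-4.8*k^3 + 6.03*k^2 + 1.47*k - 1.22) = 10.416*k^5 - 14.9091*k^4 + 9.5655*k^3 - 9.9394*k^2 - 3.6682*k + 2.6596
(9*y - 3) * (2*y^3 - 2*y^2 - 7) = 18*y^4 - 24*y^3 + 6*y^2 - 63*y + 21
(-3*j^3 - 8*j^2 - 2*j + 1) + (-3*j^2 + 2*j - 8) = -3*j^3 - 11*j^2 - 7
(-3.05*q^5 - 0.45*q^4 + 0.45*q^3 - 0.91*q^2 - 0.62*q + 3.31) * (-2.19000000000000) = 6.6795*q^5 + 0.9855*q^4 - 0.9855*q^3 + 1.9929*q^2 + 1.3578*q - 7.2489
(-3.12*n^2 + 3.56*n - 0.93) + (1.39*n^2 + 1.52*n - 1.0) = -1.73*n^2 + 5.08*n - 1.93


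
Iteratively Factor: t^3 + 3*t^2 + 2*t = (t + 2)*(t^2 + t) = (t + 1)*(t + 2)*(t)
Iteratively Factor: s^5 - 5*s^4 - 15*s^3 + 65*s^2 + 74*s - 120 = (s + 2)*(s^4 - 7*s^3 - s^2 + 67*s - 60) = (s - 1)*(s + 2)*(s^3 - 6*s^2 - 7*s + 60) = (s - 5)*(s - 1)*(s + 2)*(s^2 - s - 12) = (s - 5)*(s - 1)*(s + 2)*(s + 3)*(s - 4)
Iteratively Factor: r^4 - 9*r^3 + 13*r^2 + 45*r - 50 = (r - 5)*(r^3 - 4*r^2 - 7*r + 10) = (r - 5)*(r + 2)*(r^2 - 6*r + 5) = (r - 5)*(r - 1)*(r + 2)*(r - 5)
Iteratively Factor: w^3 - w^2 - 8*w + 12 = (w + 3)*(w^2 - 4*w + 4) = (w - 2)*(w + 3)*(w - 2)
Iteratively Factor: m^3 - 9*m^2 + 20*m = (m - 4)*(m^2 - 5*m) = m*(m - 4)*(m - 5)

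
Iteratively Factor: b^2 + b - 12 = (b - 3)*(b + 4)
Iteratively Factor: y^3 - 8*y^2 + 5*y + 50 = (y + 2)*(y^2 - 10*y + 25) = (y - 5)*(y + 2)*(y - 5)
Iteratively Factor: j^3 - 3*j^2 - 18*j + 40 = (j - 2)*(j^2 - j - 20) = (j - 5)*(j - 2)*(j + 4)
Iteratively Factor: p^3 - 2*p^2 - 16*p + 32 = (p + 4)*(p^2 - 6*p + 8) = (p - 4)*(p + 4)*(p - 2)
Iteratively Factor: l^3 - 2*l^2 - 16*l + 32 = (l + 4)*(l^2 - 6*l + 8) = (l - 2)*(l + 4)*(l - 4)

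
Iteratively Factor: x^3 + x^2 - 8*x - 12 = (x - 3)*(x^2 + 4*x + 4) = (x - 3)*(x + 2)*(x + 2)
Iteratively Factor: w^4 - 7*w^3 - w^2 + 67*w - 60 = (w - 1)*(w^3 - 6*w^2 - 7*w + 60) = (w - 5)*(w - 1)*(w^2 - w - 12) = (w - 5)*(w - 4)*(w - 1)*(w + 3)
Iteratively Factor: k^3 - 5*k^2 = (k)*(k^2 - 5*k) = k*(k - 5)*(k)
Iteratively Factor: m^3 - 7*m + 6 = (m - 1)*(m^2 + m - 6) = (m - 1)*(m + 3)*(m - 2)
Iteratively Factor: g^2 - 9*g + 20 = (g - 5)*(g - 4)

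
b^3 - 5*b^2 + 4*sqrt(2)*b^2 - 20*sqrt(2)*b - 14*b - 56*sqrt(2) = (b - 7)*(b + 2)*(b + 4*sqrt(2))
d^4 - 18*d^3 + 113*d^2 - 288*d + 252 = (d - 7)*(d - 6)*(d - 3)*(d - 2)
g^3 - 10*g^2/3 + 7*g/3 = g*(g - 7/3)*(g - 1)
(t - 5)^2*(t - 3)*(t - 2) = t^4 - 15*t^3 + 81*t^2 - 185*t + 150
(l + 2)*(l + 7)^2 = l^3 + 16*l^2 + 77*l + 98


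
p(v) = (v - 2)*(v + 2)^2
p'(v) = (v - 2)*(2*v + 4) + (v + 2)^2 = (v + 2)*(3*v - 2)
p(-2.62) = -1.78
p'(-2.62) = 6.11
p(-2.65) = -1.96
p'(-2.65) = 6.47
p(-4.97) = -61.48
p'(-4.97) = 50.22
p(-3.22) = -7.77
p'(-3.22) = 14.23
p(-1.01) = -2.95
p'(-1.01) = -4.98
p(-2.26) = -0.29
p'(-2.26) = 2.28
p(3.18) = 31.66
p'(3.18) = 39.06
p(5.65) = 213.61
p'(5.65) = 114.37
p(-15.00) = -2873.00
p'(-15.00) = 611.00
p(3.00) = 25.00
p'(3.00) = 35.00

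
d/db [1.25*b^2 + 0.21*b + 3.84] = 2.5*b + 0.21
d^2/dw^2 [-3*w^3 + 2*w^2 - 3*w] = 4 - 18*w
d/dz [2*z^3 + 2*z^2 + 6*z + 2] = 6*z^2 + 4*z + 6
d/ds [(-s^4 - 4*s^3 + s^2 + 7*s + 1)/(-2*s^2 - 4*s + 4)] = (s^5 + 5*s^4 + 4*s^3 - 19*s^2/2 + 3*s + 8)/(s^4 + 4*s^3 - 8*s + 4)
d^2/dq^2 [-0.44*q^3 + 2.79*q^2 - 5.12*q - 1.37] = 5.58 - 2.64*q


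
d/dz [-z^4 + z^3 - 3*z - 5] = -4*z^3 + 3*z^2 - 3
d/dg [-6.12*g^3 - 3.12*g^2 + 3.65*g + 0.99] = -18.36*g^2 - 6.24*g + 3.65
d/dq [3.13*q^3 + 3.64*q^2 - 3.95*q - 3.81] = 9.39*q^2 + 7.28*q - 3.95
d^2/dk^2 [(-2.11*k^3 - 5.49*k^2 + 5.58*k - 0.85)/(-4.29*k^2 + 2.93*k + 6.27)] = (2.27373675443232e-13*k^4 + 82.3646539999995*k^3 + 1212.469038*k^2 - 466.95924*k + 696.998558)/(78.953589*k^6 - 161.772039*k^5 - 235.693458*k^4 + 447.718357*k^3 + 344.475054*k^2 - 345.560391*k - 246.491883)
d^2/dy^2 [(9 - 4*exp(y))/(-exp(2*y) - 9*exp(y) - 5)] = (4*exp(4*y) - 72*exp(3*y) - 363*exp(2*y) - 729*exp(y) + 505)*exp(y)/(exp(6*y) + 27*exp(5*y) + 258*exp(4*y) + 999*exp(3*y) + 1290*exp(2*y) + 675*exp(y) + 125)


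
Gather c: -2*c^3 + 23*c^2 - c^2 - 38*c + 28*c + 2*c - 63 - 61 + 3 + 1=-2*c^3 + 22*c^2 - 8*c - 120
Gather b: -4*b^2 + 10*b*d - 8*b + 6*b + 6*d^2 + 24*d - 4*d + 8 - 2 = -4*b^2 + b*(10*d - 2) + 6*d^2 + 20*d + 6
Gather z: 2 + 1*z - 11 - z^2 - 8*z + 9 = -z^2 - 7*z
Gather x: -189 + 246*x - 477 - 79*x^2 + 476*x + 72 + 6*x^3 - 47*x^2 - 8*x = 6*x^3 - 126*x^2 + 714*x - 594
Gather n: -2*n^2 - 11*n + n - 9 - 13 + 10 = -2*n^2 - 10*n - 12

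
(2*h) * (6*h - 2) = 12*h^2 - 4*h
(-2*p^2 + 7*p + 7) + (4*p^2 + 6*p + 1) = 2*p^2 + 13*p + 8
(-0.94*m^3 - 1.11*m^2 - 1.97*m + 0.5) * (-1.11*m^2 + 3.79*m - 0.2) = 1.0434*m^5 - 2.3305*m^4 - 1.8322*m^3 - 7.7993*m^2 + 2.289*m - 0.1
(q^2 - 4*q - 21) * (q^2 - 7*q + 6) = q^4 - 11*q^3 + 13*q^2 + 123*q - 126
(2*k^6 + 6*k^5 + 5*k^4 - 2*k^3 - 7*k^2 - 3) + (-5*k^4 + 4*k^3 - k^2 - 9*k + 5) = 2*k^6 + 6*k^5 + 2*k^3 - 8*k^2 - 9*k + 2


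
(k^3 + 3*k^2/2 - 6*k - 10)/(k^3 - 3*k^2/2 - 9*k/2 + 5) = (k + 2)/(k - 1)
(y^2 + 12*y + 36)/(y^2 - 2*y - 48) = (y + 6)/(y - 8)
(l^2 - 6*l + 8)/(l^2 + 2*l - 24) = (l - 2)/(l + 6)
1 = 1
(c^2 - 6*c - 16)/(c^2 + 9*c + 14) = (c - 8)/(c + 7)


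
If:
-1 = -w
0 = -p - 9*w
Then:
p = -9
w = 1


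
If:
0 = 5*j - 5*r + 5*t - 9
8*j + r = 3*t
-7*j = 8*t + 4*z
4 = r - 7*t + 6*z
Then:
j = 104/905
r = -3743/1810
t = -693/1810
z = 511/905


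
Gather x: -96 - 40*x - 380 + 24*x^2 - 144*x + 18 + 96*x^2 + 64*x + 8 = 120*x^2 - 120*x - 450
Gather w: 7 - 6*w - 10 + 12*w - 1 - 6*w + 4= 0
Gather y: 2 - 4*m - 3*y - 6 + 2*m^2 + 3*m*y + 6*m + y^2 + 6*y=2*m^2 + 2*m + y^2 + y*(3*m + 3) - 4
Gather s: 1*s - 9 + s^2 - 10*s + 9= s^2 - 9*s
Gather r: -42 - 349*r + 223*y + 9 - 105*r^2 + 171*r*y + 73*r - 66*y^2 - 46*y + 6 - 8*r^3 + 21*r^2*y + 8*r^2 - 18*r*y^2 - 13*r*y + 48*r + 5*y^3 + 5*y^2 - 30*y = -8*r^3 + r^2*(21*y - 97) + r*(-18*y^2 + 158*y - 228) + 5*y^3 - 61*y^2 + 147*y - 27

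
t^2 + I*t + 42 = (t - 6*I)*(t + 7*I)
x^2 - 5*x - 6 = (x - 6)*(x + 1)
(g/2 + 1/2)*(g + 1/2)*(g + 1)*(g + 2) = g^4/2 + 9*g^3/4 + 7*g^2/2 + 9*g/4 + 1/2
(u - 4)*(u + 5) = u^2 + u - 20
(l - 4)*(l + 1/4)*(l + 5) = l^3 + 5*l^2/4 - 79*l/4 - 5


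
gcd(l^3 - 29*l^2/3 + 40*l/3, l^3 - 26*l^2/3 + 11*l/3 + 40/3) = l^2 - 29*l/3 + 40/3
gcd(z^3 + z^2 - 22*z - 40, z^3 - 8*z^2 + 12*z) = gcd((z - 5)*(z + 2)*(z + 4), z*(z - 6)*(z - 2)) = 1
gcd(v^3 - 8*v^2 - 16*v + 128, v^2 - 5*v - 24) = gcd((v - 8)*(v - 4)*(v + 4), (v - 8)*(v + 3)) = v - 8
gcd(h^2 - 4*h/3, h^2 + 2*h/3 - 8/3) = h - 4/3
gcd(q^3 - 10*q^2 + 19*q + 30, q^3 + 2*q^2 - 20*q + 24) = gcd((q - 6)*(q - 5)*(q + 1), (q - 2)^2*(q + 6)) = 1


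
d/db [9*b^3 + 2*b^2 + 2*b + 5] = 27*b^2 + 4*b + 2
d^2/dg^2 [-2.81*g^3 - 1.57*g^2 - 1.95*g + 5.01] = -16.86*g - 3.14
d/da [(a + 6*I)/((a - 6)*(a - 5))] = (-a^2 - 12*I*a + 30 + 66*I)/(a^4 - 22*a^3 + 181*a^2 - 660*a + 900)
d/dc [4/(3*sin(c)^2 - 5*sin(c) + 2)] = 4*(5 - 6*sin(c))*cos(c)/(3*sin(c)^2 - 5*sin(c) + 2)^2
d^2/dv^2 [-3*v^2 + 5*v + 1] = -6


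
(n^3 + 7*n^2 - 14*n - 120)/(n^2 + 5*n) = n + 2 - 24/n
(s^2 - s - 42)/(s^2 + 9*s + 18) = (s - 7)/(s + 3)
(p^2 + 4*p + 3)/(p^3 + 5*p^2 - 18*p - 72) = (p + 1)/(p^2 + 2*p - 24)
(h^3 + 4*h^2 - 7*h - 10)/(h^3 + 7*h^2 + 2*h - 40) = (h + 1)/(h + 4)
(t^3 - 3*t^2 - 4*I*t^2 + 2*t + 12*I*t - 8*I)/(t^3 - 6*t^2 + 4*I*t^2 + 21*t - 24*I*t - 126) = (t^3 + t^2*(-3 - 4*I) + t*(2 + 12*I) - 8*I)/(t^3 + t^2*(-6 + 4*I) + t*(21 - 24*I) - 126)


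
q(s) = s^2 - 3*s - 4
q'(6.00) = 9.00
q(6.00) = 14.00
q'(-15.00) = -33.00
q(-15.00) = 266.00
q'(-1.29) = -5.58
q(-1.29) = 1.53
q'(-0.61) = -4.22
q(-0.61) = -1.80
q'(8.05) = 13.10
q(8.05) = 36.65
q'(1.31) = -0.38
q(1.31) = -6.21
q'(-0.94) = -4.88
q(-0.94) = -0.30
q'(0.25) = -2.50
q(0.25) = -4.69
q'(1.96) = 0.92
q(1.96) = -6.04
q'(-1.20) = -5.40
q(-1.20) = 1.04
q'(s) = 2*s - 3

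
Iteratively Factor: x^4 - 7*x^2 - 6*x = (x)*(x^3 - 7*x - 6) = x*(x - 3)*(x^2 + 3*x + 2) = x*(x - 3)*(x + 1)*(x + 2)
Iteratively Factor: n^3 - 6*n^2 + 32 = (n - 4)*(n^2 - 2*n - 8) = (n - 4)*(n + 2)*(n - 4)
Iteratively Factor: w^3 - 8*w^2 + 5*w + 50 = (w + 2)*(w^2 - 10*w + 25) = (w - 5)*(w + 2)*(w - 5)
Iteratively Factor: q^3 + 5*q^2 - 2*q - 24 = (q - 2)*(q^2 + 7*q + 12) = (q - 2)*(q + 4)*(q + 3)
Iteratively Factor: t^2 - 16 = (t - 4)*(t + 4)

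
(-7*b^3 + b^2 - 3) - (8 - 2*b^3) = -5*b^3 + b^2 - 11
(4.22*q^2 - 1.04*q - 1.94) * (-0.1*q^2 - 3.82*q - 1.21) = -0.422*q^4 - 16.0164*q^3 - 0.9394*q^2 + 8.6692*q + 2.3474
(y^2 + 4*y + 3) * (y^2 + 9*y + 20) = y^4 + 13*y^3 + 59*y^2 + 107*y + 60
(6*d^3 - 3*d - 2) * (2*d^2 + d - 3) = 12*d^5 + 6*d^4 - 24*d^3 - 7*d^2 + 7*d + 6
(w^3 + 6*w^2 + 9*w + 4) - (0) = w^3 + 6*w^2 + 9*w + 4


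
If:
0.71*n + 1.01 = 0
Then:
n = -1.42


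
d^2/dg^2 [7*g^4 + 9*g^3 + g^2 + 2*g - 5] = 84*g^2 + 54*g + 2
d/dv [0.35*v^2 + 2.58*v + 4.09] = 0.7*v + 2.58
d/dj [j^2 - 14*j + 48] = 2*j - 14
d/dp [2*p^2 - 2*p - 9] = 4*p - 2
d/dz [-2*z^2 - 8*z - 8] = -4*z - 8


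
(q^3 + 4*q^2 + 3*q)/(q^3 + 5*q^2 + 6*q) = (q + 1)/(q + 2)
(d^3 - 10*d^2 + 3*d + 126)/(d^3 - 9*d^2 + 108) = (d - 7)/(d - 6)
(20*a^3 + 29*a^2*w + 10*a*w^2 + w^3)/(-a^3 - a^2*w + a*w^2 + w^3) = (20*a^2 + 9*a*w + w^2)/(-a^2 + w^2)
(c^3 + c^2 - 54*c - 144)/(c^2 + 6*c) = c - 5 - 24/c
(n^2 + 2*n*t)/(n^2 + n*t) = (n + 2*t)/(n + t)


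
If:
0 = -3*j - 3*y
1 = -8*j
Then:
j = -1/8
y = 1/8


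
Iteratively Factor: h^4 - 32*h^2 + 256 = (h - 4)*(h^3 + 4*h^2 - 16*h - 64) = (h - 4)*(h + 4)*(h^2 - 16) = (h - 4)*(h + 4)^2*(h - 4)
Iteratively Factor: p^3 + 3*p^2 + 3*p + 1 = (p + 1)*(p^2 + 2*p + 1) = (p + 1)^2*(p + 1)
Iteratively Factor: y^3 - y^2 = (y)*(y^2 - y) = y^2*(y - 1)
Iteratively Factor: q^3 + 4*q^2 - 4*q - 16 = (q - 2)*(q^2 + 6*q + 8) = (q - 2)*(q + 2)*(q + 4)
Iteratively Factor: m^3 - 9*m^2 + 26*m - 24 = (m - 3)*(m^2 - 6*m + 8) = (m - 4)*(m - 3)*(m - 2)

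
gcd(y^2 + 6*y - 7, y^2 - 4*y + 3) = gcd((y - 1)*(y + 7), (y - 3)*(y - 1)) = y - 1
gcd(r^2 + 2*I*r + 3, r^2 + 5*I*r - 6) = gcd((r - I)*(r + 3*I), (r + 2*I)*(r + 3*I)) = r + 3*I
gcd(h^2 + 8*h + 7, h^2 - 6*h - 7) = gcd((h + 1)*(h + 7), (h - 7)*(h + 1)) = h + 1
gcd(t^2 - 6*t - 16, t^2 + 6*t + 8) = t + 2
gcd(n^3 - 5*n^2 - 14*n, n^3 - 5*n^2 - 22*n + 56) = n - 7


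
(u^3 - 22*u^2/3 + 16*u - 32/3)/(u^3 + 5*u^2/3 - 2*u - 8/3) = (u^2 - 6*u + 8)/(u^2 + 3*u + 2)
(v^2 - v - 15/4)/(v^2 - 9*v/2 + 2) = (4*v^2 - 4*v - 15)/(2*(2*v^2 - 9*v + 4))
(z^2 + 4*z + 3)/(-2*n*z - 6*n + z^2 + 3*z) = (z + 1)/(-2*n + z)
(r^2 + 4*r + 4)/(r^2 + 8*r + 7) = (r^2 + 4*r + 4)/(r^2 + 8*r + 7)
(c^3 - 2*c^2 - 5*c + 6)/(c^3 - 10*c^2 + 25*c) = (c^3 - 2*c^2 - 5*c + 6)/(c*(c^2 - 10*c + 25))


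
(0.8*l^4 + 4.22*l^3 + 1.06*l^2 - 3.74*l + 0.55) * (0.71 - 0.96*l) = -0.768*l^5 - 3.4832*l^4 + 1.9786*l^3 + 4.343*l^2 - 3.1834*l + 0.3905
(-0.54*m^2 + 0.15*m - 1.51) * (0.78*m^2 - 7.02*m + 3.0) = -0.4212*m^4 + 3.9078*m^3 - 3.8508*m^2 + 11.0502*m - 4.53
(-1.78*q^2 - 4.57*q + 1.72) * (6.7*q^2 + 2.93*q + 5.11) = -11.926*q^4 - 35.8344*q^3 - 10.9619*q^2 - 18.3131*q + 8.7892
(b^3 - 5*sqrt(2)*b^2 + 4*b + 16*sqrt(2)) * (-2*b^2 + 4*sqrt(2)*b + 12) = -2*b^5 + 14*sqrt(2)*b^4 - 36*b^3 - 76*sqrt(2)*b^2 + 176*b + 192*sqrt(2)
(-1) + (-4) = -5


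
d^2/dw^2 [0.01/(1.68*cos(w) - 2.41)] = (0.028224*sin(w)^2 - 0.040488*cos(w) + 0.028224)/(1.68*cos(w) - 2.41)^3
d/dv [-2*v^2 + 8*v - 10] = 8 - 4*v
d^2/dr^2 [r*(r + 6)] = 2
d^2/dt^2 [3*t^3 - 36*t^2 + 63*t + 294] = 18*t - 72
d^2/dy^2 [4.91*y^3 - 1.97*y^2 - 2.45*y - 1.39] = 29.46*y - 3.94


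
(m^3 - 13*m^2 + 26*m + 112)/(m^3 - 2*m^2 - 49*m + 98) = (m^2 - 6*m - 16)/(m^2 + 5*m - 14)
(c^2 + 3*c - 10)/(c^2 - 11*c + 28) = (c^2 + 3*c - 10)/(c^2 - 11*c + 28)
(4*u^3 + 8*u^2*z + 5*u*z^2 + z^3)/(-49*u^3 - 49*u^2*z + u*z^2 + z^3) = (4*u^2 + 4*u*z + z^2)/(-49*u^2 + z^2)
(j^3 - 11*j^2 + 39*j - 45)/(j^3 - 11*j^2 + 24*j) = (j^2 - 8*j + 15)/(j*(j - 8))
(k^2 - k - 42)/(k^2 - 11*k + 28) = (k + 6)/(k - 4)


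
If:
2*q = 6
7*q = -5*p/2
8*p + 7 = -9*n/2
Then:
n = 602/45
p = -42/5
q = 3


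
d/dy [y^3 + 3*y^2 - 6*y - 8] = 3*y^2 + 6*y - 6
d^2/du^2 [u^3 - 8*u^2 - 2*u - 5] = 6*u - 16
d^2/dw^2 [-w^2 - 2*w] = -2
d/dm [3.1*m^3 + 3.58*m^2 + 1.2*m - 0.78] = 9.3*m^2 + 7.16*m + 1.2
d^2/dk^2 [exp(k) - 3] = exp(k)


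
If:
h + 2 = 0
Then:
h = -2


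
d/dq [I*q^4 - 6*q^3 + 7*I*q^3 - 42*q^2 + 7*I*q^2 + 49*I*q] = 4*I*q^3 + q^2*(-18 + 21*I) + 14*q*(-6 + I) + 49*I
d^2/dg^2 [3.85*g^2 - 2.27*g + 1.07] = 7.70000000000000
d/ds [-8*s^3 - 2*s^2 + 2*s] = -24*s^2 - 4*s + 2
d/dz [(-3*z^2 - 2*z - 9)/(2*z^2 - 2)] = (z^2 + 12*z + 1)/(z^4 - 2*z^2 + 1)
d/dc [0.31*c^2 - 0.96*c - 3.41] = 0.62*c - 0.96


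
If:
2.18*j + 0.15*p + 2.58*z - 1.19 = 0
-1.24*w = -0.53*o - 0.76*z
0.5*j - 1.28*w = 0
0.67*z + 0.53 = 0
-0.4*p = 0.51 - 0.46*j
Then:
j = 1.45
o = 2.46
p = 0.40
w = 0.57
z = -0.79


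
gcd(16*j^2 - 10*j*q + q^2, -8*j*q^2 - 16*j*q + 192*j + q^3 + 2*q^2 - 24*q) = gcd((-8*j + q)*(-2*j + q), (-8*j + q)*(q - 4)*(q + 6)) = -8*j + q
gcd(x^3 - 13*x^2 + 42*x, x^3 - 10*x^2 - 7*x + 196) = x - 7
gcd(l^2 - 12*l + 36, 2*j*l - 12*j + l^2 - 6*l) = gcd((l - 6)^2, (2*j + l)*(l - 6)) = l - 6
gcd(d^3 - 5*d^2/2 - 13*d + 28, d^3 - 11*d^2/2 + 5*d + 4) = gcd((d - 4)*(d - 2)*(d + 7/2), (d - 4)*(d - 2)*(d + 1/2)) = d^2 - 6*d + 8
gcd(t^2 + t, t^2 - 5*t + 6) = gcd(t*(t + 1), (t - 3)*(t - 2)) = 1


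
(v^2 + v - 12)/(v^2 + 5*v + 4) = (v - 3)/(v + 1)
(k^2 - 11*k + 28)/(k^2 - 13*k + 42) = (k - 4)/(k - 6)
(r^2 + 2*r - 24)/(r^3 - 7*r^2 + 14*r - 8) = (r + 6)/(r^2 - 3*r + 2)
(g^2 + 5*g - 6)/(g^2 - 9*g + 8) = (g + 6)/(g - 8)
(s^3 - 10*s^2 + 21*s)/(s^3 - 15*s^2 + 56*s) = (s - 3)/(s - 8)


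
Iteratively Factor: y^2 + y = (y + 1)*(y)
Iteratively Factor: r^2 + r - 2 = (r - 1)*(r + 2)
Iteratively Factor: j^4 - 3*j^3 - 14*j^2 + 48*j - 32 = (j - 2)*(j^3 - j^2 - 16*j + 16) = (j - 2)*(j + 4)*(j^2 - 5*j + 4) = (j - 2)*(j - 1)*(j + 4)*(j - 4)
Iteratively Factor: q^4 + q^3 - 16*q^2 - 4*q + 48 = (q - 2)*(q^3 + 3*q^2 - 10*q - 24) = (q - 2)*(q + 4)*(q^2 - q - 6) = (q - 2)*(q + 2)*(q + 4)*(q - 3)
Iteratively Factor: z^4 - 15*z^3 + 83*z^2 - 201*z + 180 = (z - 3)*(z^3 - 12*z^2 + 47*z - 60) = (z - 3)^2*(z^2 - 9*z + 20) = (z - 5)*(z - 3)^2*(z - 4)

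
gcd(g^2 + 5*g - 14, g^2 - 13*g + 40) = 1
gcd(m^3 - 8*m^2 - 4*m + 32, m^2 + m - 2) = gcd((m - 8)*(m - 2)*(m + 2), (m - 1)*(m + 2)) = m + 2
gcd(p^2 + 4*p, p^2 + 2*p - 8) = p + 4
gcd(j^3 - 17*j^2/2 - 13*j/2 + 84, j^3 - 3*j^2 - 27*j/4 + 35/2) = j - 7/2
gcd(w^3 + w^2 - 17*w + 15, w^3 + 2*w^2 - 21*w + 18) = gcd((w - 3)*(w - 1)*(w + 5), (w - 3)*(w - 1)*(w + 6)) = w^2 - 4*w + 3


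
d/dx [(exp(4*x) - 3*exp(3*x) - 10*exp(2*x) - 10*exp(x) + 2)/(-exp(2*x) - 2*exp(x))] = (-2*exp(5*x) - 3*exp(4*x) + 12*exp(3*x) + 10*exp(2*x) + 4*exp(x) + 4)*exp(-x)/(exp(2*x) + 4*exp(x) + 4)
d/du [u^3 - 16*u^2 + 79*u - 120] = 3*u^2 - 32*u + 79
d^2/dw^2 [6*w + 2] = 0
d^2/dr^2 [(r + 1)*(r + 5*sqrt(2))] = 2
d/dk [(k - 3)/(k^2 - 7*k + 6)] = (k^2 - 7*k - (k - 3)*(2*k - 7) + 6)/(k^2 - 7*k + 6)^2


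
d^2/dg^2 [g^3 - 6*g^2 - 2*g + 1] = 6*g - 12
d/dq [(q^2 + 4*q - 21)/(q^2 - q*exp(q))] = (2*q*(q + 2)*(q - exp(q)) + (q^2 + 4*q - 21)*(q*exp(q) - 2*q + exp(q)))/(q^2*(q - exp(q))^2)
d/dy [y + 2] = 1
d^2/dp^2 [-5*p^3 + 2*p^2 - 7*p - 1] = 4 - 30*p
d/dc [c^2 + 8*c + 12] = 2*c + 8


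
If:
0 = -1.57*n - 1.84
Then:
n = -1.17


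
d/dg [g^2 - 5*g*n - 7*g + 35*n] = 2*g - 5*n - 7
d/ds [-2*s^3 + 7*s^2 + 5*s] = -6*s^2 + 14*s + 5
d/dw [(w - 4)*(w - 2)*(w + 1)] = 3*w^2 - 10*w + 2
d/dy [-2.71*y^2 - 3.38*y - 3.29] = -5.42*y - 3.38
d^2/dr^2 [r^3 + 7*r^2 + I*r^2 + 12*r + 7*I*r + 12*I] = 6*r + 14 + 2*I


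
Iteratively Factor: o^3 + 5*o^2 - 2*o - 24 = (o + 4)*(o^2 + o - 6) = (o - 2)*(o + 4)*(o + 3)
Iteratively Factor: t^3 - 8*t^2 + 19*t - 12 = (t - 1)*(t^2 - 7*t + 12) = (t - 3)*(t - 1)*(t - 4)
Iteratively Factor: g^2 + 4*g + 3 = (g + 1)*(g + 3)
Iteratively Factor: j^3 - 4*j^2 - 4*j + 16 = (j + 2)*(j^2 - 6*j + 8) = (j - 4)*(j + 2)*(j - 2)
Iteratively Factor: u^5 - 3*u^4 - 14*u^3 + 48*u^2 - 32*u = (u + 4)*(u^4 - 7*u^3 + 14*u^2 - 8*u) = (u - 2)*(u + 4)*(u^3 - 5*u^2 + 4*u) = u*(u - 2)*(u + 4)*(u^2 - 5*u + 4) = u*(u - 2)*(u - 1)*(u + 4)*(u - 4)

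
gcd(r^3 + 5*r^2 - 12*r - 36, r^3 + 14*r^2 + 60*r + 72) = r^2 + 8*r + 12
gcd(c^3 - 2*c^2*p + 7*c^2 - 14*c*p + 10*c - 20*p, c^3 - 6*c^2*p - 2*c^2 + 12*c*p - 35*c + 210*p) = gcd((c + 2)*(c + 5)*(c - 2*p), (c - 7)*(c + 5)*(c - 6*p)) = c + 5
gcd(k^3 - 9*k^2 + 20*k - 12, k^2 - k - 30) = k - 6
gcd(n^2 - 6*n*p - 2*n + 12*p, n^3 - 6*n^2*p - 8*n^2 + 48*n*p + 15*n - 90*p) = -n + 6*p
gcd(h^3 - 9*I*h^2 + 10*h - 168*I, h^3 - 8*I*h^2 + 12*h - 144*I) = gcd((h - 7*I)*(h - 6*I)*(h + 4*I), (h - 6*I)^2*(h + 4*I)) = h^2 - 2*I*h + 24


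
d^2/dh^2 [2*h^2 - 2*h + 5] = 4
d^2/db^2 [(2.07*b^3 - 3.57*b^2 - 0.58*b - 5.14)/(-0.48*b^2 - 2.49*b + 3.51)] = (-8.88178419700125e-16*b^5 - 3.5527136788005e-15*b^4 - 40.90995*b^3 + 151.74351*b^2 - 110.29257*b + 179.16057)/(0.110592*b^6 + 1.721088*b^5 + 6.502032*b^4 - 9.73266299999999*b^3 - 47.546109*b^2 + 92.031147*b - 43.243551)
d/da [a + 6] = 1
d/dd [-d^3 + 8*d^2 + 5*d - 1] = -3*d^2 + 16*d + 5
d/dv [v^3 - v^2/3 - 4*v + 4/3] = 3*v^2 - 2*v/3 - 4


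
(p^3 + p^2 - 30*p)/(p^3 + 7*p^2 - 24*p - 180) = p/(p + 6)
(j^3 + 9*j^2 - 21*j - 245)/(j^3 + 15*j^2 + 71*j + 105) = (j^2 + 2*j - 35)/(j^2 + 8*j + 15)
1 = 1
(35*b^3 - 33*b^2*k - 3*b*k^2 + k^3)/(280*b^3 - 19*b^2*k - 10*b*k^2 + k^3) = (b - k)/(8*b - k)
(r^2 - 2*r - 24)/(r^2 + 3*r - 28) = (r^2 - 2*r - 24)/(r^2 + 3*r - 28)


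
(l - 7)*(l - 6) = l^2 - 13*l + 42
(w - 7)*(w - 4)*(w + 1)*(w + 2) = w^4 - 8*w^3 - 3*w^2 + 62*w + 56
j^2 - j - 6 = (j - 3)*(j + 2)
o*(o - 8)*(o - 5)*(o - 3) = o^4 - 16*o^3 + 79*o^2 - 120*o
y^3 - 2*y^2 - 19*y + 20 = (y - 5)*(y - 1)*(y + 4)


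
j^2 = j^2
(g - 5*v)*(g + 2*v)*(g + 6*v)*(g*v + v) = g^4*v + 3*g^3*v^2 + g^3*v - 28*g^2*v^3 + 3*g^2*v^2 - 60*g*v^4 - 28*g*v^3 - 60*v^4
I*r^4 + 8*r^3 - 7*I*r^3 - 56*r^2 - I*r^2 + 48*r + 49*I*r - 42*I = (r - 6)*(r - 1)*(r - 7*I)*(I*r + 1)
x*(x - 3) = x^2 - 3*x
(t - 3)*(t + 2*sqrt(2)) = t^2 - 3*t + 2*sqrt(2)*t - 6*sqrt(2)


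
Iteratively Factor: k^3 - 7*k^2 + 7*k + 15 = (k - 3)*(k^2 - 4*k - 5) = (k - 3)*(k + 1)*(k - 5)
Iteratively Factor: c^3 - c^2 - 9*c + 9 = (c + 3)*(c^2 - 4*c + 3) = (c - 1)*(c + 3)*(c - 3)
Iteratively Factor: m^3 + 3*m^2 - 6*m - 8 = (m - 2)*(m^2 + 5*m + 4) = (m - 2)*(m + 4)*(m + 1)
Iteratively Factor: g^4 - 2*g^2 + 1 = (g + 1)*(g^3 - g^2 - g + 1) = (g - 1)*(g + 1)*(g^2 - 1) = (g - 1)*(g + 1)^2*(g - 1)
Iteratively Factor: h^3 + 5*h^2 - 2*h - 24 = (h + 4)*(h^2 + h - 6) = (h - 2)*(h + 4)*(h + 3)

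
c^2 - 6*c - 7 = (c - 7)*(c + 1)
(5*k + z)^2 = 25*k^2 + 10*k*z + z^2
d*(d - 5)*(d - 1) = d^3 - 6*d^2 + 5*d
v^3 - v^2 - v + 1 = (v - 1)^2*(v + 1)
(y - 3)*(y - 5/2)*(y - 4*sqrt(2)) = y^3 - 4*sqrt(2)*y^2 - 11*y^2/2 + 15*y/2 + 22*sqrt(2)*y - 30*sqrt(2)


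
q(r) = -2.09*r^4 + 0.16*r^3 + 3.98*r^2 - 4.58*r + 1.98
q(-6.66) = -3950.15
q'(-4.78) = 881.38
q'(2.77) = -156.53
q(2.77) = -99.81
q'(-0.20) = -6.09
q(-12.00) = -42984.66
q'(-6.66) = 2433.31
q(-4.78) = -993.75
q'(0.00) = -4.58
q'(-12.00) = 14415.10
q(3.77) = -372.34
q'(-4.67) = 820.16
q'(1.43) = -16.66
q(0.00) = 1.98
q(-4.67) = -900.19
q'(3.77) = -415.70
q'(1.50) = -19.78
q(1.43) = -4.70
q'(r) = -8.36*r^3 + 0.48*r^2 + 7.96*r - 4.58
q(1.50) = -5.98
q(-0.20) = 3.05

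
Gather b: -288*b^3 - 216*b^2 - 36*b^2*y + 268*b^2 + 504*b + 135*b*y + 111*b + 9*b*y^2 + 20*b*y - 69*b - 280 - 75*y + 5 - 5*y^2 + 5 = -288*b^3 + b^2*(52 - 36*y) + b*(9*y^2 + 155*y + 546) - 5*y^2 - 75*y - 270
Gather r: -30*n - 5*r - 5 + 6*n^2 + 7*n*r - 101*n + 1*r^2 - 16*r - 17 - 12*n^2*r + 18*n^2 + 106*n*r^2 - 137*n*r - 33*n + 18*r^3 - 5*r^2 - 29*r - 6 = 24*n^2 - 164*n + 18*r^3 + r^2*(106*n - 4) + r*(-12*n^2 - 130*n - 50) - 28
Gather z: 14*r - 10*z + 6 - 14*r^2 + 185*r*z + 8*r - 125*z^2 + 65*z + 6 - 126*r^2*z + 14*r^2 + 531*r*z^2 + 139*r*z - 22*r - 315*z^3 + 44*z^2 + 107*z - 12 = -315*z^3 + z^2*(531*r - 81) + z*(-126*r^2 + 324*r + 162)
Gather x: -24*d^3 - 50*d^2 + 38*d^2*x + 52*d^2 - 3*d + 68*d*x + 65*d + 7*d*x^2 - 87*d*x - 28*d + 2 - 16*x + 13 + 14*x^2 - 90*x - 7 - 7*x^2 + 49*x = -24*d^3 + 2*d^2 + 34*d + x^2*(7*d + 7) + x*(38*d^2 - 19*d - 57) + 8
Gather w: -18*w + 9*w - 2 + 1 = -9*w - 1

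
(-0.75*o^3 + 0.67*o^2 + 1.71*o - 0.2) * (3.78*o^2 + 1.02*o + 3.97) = -2.835*o^5 + 1.7676*o^4 + 4.1697*o^3 + 3.6481*o^2 + 6.5847*o - 0.794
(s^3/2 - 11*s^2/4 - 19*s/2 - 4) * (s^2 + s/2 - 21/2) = s^5/2 - 5*s^4/2 - 129*s^3/8 + 161*s^2/8 + 391*s/4 + 42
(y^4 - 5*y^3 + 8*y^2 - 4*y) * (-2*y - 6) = -2*y^5 + 4*y^4 + 14*y^3 - 40*y^2 + 24*y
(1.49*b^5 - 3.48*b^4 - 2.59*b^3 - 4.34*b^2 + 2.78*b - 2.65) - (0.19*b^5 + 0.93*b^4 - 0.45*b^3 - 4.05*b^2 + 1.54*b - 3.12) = 1.3*b^5 - 4.41*b^4 - 2.14*b^3 - 0.29*b^2 + 1.24*b + 0.47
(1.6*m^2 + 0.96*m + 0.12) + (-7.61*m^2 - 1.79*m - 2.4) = -6.01*m^2 - 0.83*m - 2.28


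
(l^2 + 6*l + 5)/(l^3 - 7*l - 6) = (l + 5)/(l^2 - l - 6)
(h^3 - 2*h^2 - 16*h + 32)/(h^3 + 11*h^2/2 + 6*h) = 2*(h^2 - 6*h + 8)/(h*(2*h + 3))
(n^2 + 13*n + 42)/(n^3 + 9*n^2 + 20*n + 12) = (n + 7)/(n^2 + 3*n + 2)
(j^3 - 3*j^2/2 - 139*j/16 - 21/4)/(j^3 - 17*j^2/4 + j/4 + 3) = (j + 7/4)/(j - 1)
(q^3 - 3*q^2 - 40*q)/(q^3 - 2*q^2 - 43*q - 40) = q/(q + 1)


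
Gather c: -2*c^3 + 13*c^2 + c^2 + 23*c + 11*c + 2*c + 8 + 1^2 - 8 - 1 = -2*c^3 + 14*c^2 + 36*c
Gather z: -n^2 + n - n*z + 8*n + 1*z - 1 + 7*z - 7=-n^2 + 9*n + z*(8 - n) - 8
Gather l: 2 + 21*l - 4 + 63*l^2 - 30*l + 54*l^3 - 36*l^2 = 54*l^3 + 27*l^2 - 9*l - 2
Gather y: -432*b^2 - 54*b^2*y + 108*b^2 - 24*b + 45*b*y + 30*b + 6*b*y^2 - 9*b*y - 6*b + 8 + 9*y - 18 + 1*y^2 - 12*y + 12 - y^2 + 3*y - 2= -324*b^2 + 6*b*y^2 + y*(-54*b^2 + 36*b)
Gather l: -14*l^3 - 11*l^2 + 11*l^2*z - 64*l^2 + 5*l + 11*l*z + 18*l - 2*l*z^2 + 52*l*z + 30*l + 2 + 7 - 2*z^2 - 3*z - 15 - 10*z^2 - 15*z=-14*l^3 + l^2*(11*z - 75) + l*(-2*z^2 + 63*z + 53) - 12*z^2 - 18*z - 6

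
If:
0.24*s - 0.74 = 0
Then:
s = 3.08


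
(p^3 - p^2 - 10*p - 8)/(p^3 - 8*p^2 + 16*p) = (p^2 + 3*p + 2)/(p*(p - 4))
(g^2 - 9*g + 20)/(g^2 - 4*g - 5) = (g - 4)/(g + 1)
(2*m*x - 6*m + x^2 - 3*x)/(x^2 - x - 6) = (2*m + x)/(x + 2)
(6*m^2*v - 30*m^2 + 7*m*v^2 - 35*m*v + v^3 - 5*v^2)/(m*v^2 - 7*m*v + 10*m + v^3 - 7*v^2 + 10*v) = (6*m + v)/(v - 2)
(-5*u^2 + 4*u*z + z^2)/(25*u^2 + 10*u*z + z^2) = (-u + z)/(5*u + z)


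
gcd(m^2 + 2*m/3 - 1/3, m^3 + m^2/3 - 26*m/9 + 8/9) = m - 1/3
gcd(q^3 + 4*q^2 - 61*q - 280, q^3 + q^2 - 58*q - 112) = q^2 - q - 56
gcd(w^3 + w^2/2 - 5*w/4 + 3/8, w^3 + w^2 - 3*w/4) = w^2 + w - 3/4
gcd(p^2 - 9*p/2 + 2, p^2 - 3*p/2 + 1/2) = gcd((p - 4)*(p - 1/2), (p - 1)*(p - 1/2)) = p - 1/2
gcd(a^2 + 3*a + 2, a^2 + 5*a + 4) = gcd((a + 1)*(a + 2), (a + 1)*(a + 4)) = a + 1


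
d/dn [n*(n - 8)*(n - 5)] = 3*n^2 - 26*n + 40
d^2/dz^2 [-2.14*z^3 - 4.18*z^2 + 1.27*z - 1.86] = -12.84*z - 8.36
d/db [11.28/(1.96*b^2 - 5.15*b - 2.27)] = (58.092 - 44.2176*b)/(-1.96*b^2 + 5.15*b + 2.27)^2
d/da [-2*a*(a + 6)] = -4*a - 12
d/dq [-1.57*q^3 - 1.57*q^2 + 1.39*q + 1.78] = -4.71*q^2 - 3.14*q + 1.39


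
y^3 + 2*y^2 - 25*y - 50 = (y - 5)*(y + 2)*(y + 5)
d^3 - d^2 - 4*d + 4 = (d - 2)*(d - 1)*(d + 2)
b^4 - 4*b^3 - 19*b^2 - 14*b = b*(b - 7)*(b + 1)*(b + 2)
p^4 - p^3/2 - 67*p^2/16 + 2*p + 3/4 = (p - 2)*(p - 3/4)*(p + 1/4)*(p + 2)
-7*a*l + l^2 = l*(-7*a + l)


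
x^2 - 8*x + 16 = (x - 4)^2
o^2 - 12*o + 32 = (o - 8)*(o - 4)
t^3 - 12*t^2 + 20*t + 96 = (t - 8)*(t - 6)*(t + 2)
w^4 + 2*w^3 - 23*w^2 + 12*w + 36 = (w - 3)*(w - 2)*(w + 1)*(w + 6)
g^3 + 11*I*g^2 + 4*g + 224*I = (g - 4*I)*(g + 7*I)*(g + 8*I)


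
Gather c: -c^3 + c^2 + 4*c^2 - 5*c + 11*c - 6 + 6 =-c^3 + 5*c^2 + 6*c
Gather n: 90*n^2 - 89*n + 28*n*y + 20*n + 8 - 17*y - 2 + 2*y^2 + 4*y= 90*n^2 + n*(28*y - 69) + 2*y^2 - 13*y + 6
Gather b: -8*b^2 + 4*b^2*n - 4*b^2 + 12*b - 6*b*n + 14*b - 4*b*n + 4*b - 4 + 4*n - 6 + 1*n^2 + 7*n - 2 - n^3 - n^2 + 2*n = b^2*(4*n - 12) + b*(30 - 10*n) - n^3 + 13*n - 12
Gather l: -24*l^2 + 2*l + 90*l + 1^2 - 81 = -24*l^2 + 92*l - 80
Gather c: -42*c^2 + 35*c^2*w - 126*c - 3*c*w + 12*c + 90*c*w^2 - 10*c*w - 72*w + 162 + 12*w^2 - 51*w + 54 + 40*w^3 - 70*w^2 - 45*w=c^2*(35*w - 42) + c*(90*w^2 - 13*w - 114) + 40*w^3 - 58*w^2 - 168*w + 216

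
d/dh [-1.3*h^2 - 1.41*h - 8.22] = -2.6*h - 1.41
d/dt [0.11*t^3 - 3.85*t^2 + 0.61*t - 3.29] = 0.33*t^2 - 7.7*t + 0.61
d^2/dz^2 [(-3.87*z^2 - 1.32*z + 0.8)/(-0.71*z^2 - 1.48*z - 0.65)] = (1.77635683940025e-15*z^4 - 6.80236799999999*z^3 - 13.13571*z^2 - 8.69892*z - 2.03577)/(0.357911*z^6 + 2.238204*z^5 + 5.648547*z^4 + 7.339912*z^3 + 5.171205*z^2 + 1.8759*z + 0.274625)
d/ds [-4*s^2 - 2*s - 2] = -8*s - 2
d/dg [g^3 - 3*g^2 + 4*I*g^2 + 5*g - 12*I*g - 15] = 3*g^2 + g*(-6 + 8*I) + 5 - 12*I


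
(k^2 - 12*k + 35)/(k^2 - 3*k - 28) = (k - 5)/(k + 4)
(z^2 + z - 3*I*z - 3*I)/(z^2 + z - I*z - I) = (z - 3*I)/(z - I)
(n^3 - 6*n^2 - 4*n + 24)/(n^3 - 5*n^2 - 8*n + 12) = (n - 2)/(n - 1)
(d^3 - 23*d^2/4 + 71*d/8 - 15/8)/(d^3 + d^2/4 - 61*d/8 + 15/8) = (d - 3)/(d + 3)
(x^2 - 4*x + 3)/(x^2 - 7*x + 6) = (x - 3)/(x - 6)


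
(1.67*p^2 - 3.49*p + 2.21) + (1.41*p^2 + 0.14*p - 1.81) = 3.08*p^2 - 3.35*p + 0.4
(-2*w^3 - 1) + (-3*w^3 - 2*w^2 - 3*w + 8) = -5*w^3 - 2*w^2 - 3*w + 7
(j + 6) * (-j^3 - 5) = -j^4 - 6*j^3 - 5*j - 30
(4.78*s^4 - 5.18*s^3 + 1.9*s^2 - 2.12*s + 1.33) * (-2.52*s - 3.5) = -12.0456*s^5 - 3.6764*s^4 + 13.342*s^3 - 1.3076*s^2 + 4.0684*s - 4.655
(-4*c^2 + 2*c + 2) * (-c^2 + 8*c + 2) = 4*c^4 - 34*c^3 + 6*c^2 + 20*c + 4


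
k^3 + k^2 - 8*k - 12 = (k - 3)*(k + 2)^2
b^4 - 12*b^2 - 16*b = b*(b - 4)*(b + 2)^2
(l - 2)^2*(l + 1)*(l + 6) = l^4 + 3*l^3 - 18*l^2 + 4*l + 24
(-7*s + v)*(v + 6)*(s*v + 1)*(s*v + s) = -7*s^3*v^3 - 49*s^3*v^2 - 42*s^3*v + s^2*v^4 + 7*s^2*v^3 - s^2*v^2 - 49*s^2*v - 42*s^2 + s*v^3 + 7*s*v^2 + 6*s*v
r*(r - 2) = r^2 - 2*r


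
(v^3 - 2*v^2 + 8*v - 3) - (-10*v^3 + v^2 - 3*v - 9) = 11*v^3 - 3*v^2 + 11*v + 6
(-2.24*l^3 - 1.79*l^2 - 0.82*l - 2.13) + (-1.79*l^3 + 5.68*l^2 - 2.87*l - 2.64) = -4.03*l^3 + 3.89*l^2 - 3.69*l - 4.77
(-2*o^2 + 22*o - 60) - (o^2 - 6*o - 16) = -3*o^2 + 28*o - 44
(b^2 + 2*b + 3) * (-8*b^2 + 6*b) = -8*b^4 - 10*b^3 - 12*b^2 + 18*b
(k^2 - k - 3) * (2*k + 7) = 2*k^3 + 5*k^2 - 13*k - 21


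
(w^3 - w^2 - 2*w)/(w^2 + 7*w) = (w^2 - w - 2)/(w + 7)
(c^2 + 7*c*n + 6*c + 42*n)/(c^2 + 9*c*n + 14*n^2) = (c + 6)/(c + 2*n)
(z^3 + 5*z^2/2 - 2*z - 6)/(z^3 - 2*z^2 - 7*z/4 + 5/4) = 2*(2*z^3 + 5*z^2 - 4*z - 12)/(4*z^3 - 8*z^2 - 7*z + 5)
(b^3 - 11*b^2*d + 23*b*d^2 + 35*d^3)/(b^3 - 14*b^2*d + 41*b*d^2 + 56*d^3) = (b - 5*d)/(b - 8*d)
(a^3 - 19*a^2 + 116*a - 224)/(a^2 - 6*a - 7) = (a^2 - 12*a + 32)/(a + 1)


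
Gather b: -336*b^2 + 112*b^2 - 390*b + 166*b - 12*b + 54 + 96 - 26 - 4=-224*b^2 - 236*b + 120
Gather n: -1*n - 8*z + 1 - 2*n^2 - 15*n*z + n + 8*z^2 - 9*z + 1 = -2*n^2 - 15*n*z + 8*z^2 - 17*z + 2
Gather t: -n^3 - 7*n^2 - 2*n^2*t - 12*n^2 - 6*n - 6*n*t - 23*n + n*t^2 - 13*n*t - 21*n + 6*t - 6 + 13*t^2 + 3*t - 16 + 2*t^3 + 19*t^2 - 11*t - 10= -n^3 - 19*n^2 - 50*n + 2*t^3 + t^2*(n + 32) + t*(-2*n^2 - 19*n - 2) - 32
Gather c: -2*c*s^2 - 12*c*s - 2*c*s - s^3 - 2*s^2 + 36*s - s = c*(-2*s^2 - 14*s) - s^3 - 2*s^2 + 35*s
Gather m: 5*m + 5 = 5*m + 5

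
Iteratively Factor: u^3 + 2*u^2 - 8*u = (u)*(u^2 + 2*u - 8) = u*(u - 2)*(u + 4)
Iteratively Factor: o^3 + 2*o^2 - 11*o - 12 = (o + 1)*(o^2 + o - 12) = (o + 1)*(o + 4)*(o - 3)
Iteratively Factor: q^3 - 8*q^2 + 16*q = (q - 4)*(q^2 - 4*q) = (q - 4)^2*(q)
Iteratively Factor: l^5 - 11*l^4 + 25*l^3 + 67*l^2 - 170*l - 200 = (l + 2)*(l^4 - 13*l^3 + 51*l^2 - 35*l - 100) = (l + 1)*(l + 2)*(l^3 - 14*l^2 + 65*l - 100) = (l - 4)*(l + 1)*(l + 2)*(l^2 - 10*l + 25) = (l - 5)*(l - 4)*(l + 1)*(l + 2)*(l - 5)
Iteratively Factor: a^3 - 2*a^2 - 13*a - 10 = (a + 1)*(a^2 - 3*a - 10) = (a + 1)*(a + 2)*(a - 5)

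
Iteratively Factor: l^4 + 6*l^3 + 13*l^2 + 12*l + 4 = (l + 1)*(l^3 + 5*l^2 + 8*l + 4) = (l + 1)*(l + 2)*(l^2 + 3*l + 2) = (l + 1)^2*(l + 2)*(l + 2)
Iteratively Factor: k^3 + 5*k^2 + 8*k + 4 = (k + 2)*(k^2 + 3*k + 2) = (k + 2)^2*(k + 1)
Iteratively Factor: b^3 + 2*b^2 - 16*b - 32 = (b + 2)*(b^2 - 16) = (b + 2)*(b + 4)*(b - 4)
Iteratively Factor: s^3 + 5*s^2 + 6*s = (s + 3)*(s^2 + 2*s) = s*(s + 3)*(s + 2)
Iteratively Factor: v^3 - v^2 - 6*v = (v - 3)*(v^2 + 2*v) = (v - 3)*(v + 2)*(v)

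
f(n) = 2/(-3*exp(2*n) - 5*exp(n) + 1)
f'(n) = 2*(6*exp(2*n) + 5*exp(n))/(-3*exp(2*n) - 5*exp(n) + 1)^2 = (12*exp(n) + 10)*exp(n)/(3*exp(2*n) + 5*exp(n) - 1)^2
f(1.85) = -0.01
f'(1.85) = 0.02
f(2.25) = -0.01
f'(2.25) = 0.01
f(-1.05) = -1.79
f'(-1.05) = 3.98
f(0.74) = -0.09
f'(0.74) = 0.14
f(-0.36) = -0.51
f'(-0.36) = 0.82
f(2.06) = -0.01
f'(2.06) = 0.02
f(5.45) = -0.00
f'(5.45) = 0.00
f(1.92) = -0.01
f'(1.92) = 0.02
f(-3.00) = 2.69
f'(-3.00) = 0.95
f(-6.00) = 2.03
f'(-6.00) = 0.03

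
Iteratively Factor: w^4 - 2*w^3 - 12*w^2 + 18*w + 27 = (w + 3)*(w^3 - 5*w^2 + 3*w + 9) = (w - 3)*(w + 3)*(w^2 - 2*w - 3) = (w - 3)*(w + 1)*(w + 3)*(w - 3)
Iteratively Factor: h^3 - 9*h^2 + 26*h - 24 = (h - 4)*(h^2 - 5*h + 6) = (h - 4)*(h - 3)*(h - 2)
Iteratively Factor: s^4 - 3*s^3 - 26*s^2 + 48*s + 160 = (s + 4)*(s^3 - 7*s^2 + 2*s + 40) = (s - 5)*(s + 4)*(s^2 - 2*s - 8) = (s - 5)*(s + 2)*(s + 4)*(s - 4)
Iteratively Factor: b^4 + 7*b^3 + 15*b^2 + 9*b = (b + 3)*(b^3 + 4*b^2 + 3*b) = b*(b + 3)*(b^2 + 4*b + 3) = b*(b + 3)^2*(b + 1)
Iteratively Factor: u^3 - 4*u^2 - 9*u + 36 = (u - 3)*(u^2 - u - 12) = (u - 3)*(u + 3)*(u - 4)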